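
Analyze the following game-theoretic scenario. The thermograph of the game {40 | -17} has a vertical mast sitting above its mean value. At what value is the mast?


Game = {40 | -17}, a switch {a | b} with numbers a > b.
Its thermograph has left wall a - t and right wall b + t, which meet at t = (a - b)/2, where both equal (a + b)/2. So the mast (mean value) is at (a + b)/2.
Mean = (40 + (-17))/2 = 23/2 = 23/2

23/2


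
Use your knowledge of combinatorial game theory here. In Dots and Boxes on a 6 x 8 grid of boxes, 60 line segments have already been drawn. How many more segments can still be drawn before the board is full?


Grid: 6 x 8 boxes, i.e. 7 rows and 9 columns of dots.
Horizontal edges: (rows + 1) * cols = 7 * 8 = 56
Vertical edges: rows * (cols + 1) = 6 * 9 = 54
Total edges: 56 + 54 = 110
Edges drawn: 60
Remaining: 110 - 60 = 50

50


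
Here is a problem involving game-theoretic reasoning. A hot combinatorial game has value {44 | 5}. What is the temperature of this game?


The game is {44 | 5}, a switch {a | b} with numbers a > b.
Cooling {a | b} by t gives {a - t | b + t}, which stops being hot when a - t = b + t, i.e. at t = (a - b)/2. So the temperature of a switch is (a - b)/2.
Temperature = (Left option - Right option) / 2
= (44 - (5)) / 2
= 39 / 2
= 39/2

39/2


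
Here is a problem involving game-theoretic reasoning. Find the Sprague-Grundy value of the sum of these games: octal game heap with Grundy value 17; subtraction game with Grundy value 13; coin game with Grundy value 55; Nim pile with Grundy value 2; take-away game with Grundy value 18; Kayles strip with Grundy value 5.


By the Sprague-Grundy theorem, the Grundy value of a sum of games is the XOR of individual Grundy values.
octal game heap: Grundy value = 17. Running XOR: 0 XOR 17 = 17
subtraction game: Grundy value = 13. Running XOR: 17 XOR 13 = 28
coin game: Grundy value = 55. Running XOR: 28 XOR 55 = 43
Nim pile: Grundy value = 2. Running XOR: 43 XOR 2 = 41
take-away game: Grundy value = 18. Running XOR: 41 XOR 18 = 59
Kayles strip: Grundy value = 5. Running XOR: 59 XOR 5 = 62
The combined Grundy value is 62.

62


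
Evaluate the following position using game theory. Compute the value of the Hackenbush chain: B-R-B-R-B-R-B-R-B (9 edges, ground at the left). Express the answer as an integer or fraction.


Edges (from ground): B-R-B-R-B-R-B-R-B
By Berlekamp's sign-expansion rule, a Blue-Red Hackenbush stalk has the value of the surreal number whose sign sequence is the edge sequence with B -> + and R -> -.
Sign sequence: +-+-+-+-+
Trace the sign expansion in the surreal number tree, starting from 0:
Edge 1: B (sign +) -> bounds (0, +inf), value = 1
Edge 2: R (sign -) -> bounds (0, 1), value = 1/2
Edge 3: B (sign +) -> bounds (1/2, 1), value = 3/4
Edge 4: R (sign -) -> bounds (1/2, 3/4), value = 5/8
Edge 5: B (sign +) -> bounds (5/8, 3/4), value = 11/16
Edge 6: R (sign -) -> bounds (5/8, 11/16), value = 21/32
Edge 7: B (sign +) -> bounds (21/32, 11/16), value = 43/64
Edge 8: R (sign -) -> bounds (21/32, 43/64), value = 85/128
Edge 9: B (sign +) -> bounds (85/128, 43/64), value = 171/256
Game value = 171/256

171/256


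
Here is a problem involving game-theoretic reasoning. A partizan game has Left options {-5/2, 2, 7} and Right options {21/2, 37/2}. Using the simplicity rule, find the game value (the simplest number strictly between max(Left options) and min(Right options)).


Left options: {-5/2, 2, 7}, max = 7
Right options: {21/2, 37/2}, min = 21/2
All options are numbers and max(Left) < min(Right), so by the simplicity theorem the value is the simplest (earliest-born) number strictly between 7 and 21/2.
Integers 8 through 10 all lie strictly between 7 and 21/2.
Among integers, the simplest (lowest birthday = smallest |n|; 0 is born on day 0, +-n on day n) is 8.
No non-integer in the interval can be simpler: if x is a non-integer in the interval, then floor(x) or ceil(x) also lies in the interval (the interval contains an integer), and both are proper prefixes of x's sign expansion, i.e. born earlier. So the game value is 8.
Game value = 8

8


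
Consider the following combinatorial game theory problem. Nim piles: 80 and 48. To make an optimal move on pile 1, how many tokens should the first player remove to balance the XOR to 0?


Piles: 80 and 48
Current XOR: 80 XOR 48 = 96 (non-zero, so this is an N-position).
To make the XOR zero, we need to find a move that balances the piles.
For pile 1 (size 80): target = 80 XOR 96 = 48
We reduce pile 1 from 80 to 48.
Tokens removed: 80 - 48 = 32
Verification: 48 XOR 48 = 0

32


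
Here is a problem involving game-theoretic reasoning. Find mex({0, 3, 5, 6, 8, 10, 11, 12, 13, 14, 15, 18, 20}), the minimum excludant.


Set = {0, 3, 5, 6, 8, 10, 11, 12, 13, 14, 15, 18, 20}
0 is in the set.
1 is NOT in the set. This is the mex.
mex = 1

1


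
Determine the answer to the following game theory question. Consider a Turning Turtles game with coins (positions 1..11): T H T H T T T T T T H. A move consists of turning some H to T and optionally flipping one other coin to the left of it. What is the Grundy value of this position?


Coins: T H T H T T T T T T H
Key fact: a single head at position k behaves exactly like a Nim heap of size k (turning it to T and optionally flipping a coin at j < k corresponds to moving the heap from k to j, or to 0), and heads combine as a disjunctive sum (two heads at the same place would cancel, matching j XOR j = 0). So the Nim-value is the XOR of the 1-indexed positions of the heads.
Face-up positions (1-indexed): [2, 4, 11]
XOR 0 with 2: 0 XOR 2 = 2
XOR 2 with 4: 2 XOR 4 = 6
XOR 6 with 11: 6 XOR 11 = 13
Nim-value = 13

13


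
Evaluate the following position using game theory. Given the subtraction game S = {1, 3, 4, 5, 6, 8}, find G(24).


The subtraction set is S = {1, 3, 4, 5, 6, 8}.
G(k) = mex{ G(k - s) : s in S, s <= k }. We compute iteratively: G(0) = 0.
G(1) = mex({0}) = 1
G(2) = mex({1}) = 0
G(3) = mex({0}) = 1
G(4) = mex({0, 1}) = 2
G(5) = mex({0, 1, 2}) = 3
G(6) = mex({0, 1, 3}) = 2
G(7) = mex({0, 1, 2}) = 3
G(8) = mex({0, 1, 2, 3}) = 4
G(9) = mex({1, 2, 3, 4}) = 0
G(10) = mex({0, 2, 3}) = 1
G(11) = mex({1, 2, 3, 4}) = 0
G(12) = mex({0, 2, 3, 4}) = 1
G(13) = mex({0, 1, 3, 4}) = 2
G(14) = mex({0, 1, 2, 4}) = 3
G(15) = mex({0, 1, 3}) = 2
G(16) = mex({0, 1, 2, 4}) = 3
Observe that G(9)..G(16) = 0, 1, 0, 1, 2, 3, 2, 3 repeats G(0)..G(7) = 0, 1, 0, 1, 2, 3, 2, 3.
For k >= max(S) = 8, G(k) is determined by the previous 8 values G(k-8)..G(k-1); a window of 8 consecutive values has recurred shifted by 9, so by induction G(k + 9) = G(k) for all k >= 0: the sequence is periodic from the start with period 9.
One period: G(0..8) = 0, 1, 0, 1, 2, 3, 2, 3, 4.
24 mod 9 = 6, so G(24) = G(6) = 2.

2


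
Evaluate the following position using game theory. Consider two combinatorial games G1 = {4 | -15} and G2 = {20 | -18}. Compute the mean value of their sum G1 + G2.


G1 = {4 | -15}, G2 = {20 | -18}
Each is a switch {a | b} with numbers a > b; its mean value is (a + b)/2, and mean value is additive over game sums: m(G1 + G2) = m(G1) + m(G2).
Mean of G1 = (4 + (-15))/2 = -11/2 = -11/2
Mean of G2 = (20 + (-18))/2 = 2/2 = 1
Mean of G1 + G2 = -11/2 + 1 = -9/2

-9/2


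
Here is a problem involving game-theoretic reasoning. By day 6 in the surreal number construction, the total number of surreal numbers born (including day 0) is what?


Day 0: {|} = 0 is born. Count = 1.
Day n: the number of surreal numbers born by day n is 2^(n+1) - 1.
By day 0: 2^1 - 1 = 1
By day 1: 2^2 - 1 = 3
By day 2: 2^3 - 1 = 7
By day 3: 2^4 - 1 = 15
By day 4: 2^5 - 1 = 31
By day 5: 2^6 - 1 = 63
By day 6: 2^7 - 1 = 127
By day 6: 127 surreal numbers.

127


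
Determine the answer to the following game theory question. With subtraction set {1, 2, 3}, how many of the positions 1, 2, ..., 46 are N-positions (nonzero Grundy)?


Subtraction set S = {1, 2, 3}, so G(n) = n mod 4.
G(n) = 0 when n is a multiple of 4.
Multiples of 4 in [1, 46]: 11
N-positions (nonzero Grundy) = 46 - 11 = 35

35


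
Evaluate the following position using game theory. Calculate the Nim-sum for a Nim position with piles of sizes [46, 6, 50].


We need the XOR (exclusive or) of all pile sizes.
After XOR-ing pile 1 (size 46): 0 XOR 46 = 46
After XOR-ing pile 2 (size 6): 46 XOR 6 = 40
After XOR-ing pile 3 (size 50): 40 XOR 50 = 26
The Nim-value of this position is 26.

26


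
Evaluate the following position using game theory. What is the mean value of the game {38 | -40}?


Game = {38 | -40}, a switch {a | b} with numbers a > b.
Its thermograph has left wall a - t and right wall b + t, which meet at t = (a - b)/2, where both equal (a + b)/2. So the mast (mean value) is at (a + b)/2.
Mean = (38 + (-40))/2 = -2/2 = -1

-1


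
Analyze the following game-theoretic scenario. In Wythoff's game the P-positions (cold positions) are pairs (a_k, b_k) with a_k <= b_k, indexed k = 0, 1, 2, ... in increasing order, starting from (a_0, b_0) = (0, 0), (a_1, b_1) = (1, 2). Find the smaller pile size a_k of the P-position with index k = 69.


By Wythoff's theorem, a_k = floor(k * phi) and b_k = floor(k * phi^2) = a_k + k, where phi = (1 + sqrt(5))/2 is the golden ratio.
phi = (1 + sqrt(5))/2 = 1.618034
k = 69
k * phi = 69 * 1.618034 = 111.644345
a_69 = floor(k * phi) = 111

111


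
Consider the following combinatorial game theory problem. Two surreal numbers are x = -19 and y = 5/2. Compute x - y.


x = -19, y = 5/2
Converting to common denominator: 2
x = -38/2, y = 5/2
x - y = -19 - 5/2 = -43/2

-43/2


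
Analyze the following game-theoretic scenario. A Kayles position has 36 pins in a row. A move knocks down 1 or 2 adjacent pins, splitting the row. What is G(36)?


Kayles: a move removes 1 or 2 adjacent pins from a contiguous row.
Removing pins from a row of k leaves two independent rows (a, b) with a + b = k - 1 (one pin) or a + b = k - 2 (two pins); an end removal gives a = 0.
By Sprague-Grundy, G(k) = mex{ G(a) XOR G(b) } over all these splits. G(0) = 0.
G(1): splits (0,0):0^0=0 -> mex({0}) = 1
G(2): splits (0,1):0^1=1 (0,0):0^0=0 -> mex({0, 1}) = 2
G(3): splits (0,2):0^2=2 (1,1):1^1=0 (0,1):0^1=1 -> mex({0, 1, 2}) = 3
G(4): splits (0,3):0^3=3 (1,2):1^2=3 (0,2):0^2=2 (1,1):1^1=0 -> mex({0, 2, 3}) = 1
G(5): splits (0,4):0^1=1 (1,3):1^3=2 (2,2):2^2=0 (0,3):0^3=3 (1,2):1^2=3 -> mex({0, 1, 2, 3}) = 4
G(6) = mex({0, 1, 2, 4}) = 3
G(7) = mex({0, 1, 3, 4, 5}) = 2
G(8) = mex({0, 2, 3, 5, 6}) = 1
G(9) = mex({0, 1, 2, 3, 6, 7}) = 4
G(10) = mex({0, 1, 3, 4, 5, 7}) = 2
G(11) = mex({0, 1, 2, 3, 4, 5}) = 6
G(12) = mex({0, 1, 2, 3, 5, 6, 7}) = 4
G(13) = mex({0, 2, 3, 4, 6, 7}) = 1
G(14) = mex({0, 1, 4, 5, 6, 7}) = 2
G(15) = mex({0, 1, 2, 3, 4, 5, 6}) = 7
G(16) = mex({0, 2, 3, 5, 6, 7}) = 1
G(17) = mex({0, 1, 2, 3, 5, 6, 7}) = 4
G(18) = mex({0, 1, 2, 4, 5, 6}) = 3
G(19) = mex({0, 1, 3, 4, 5, 7}) = 2
G(20) = mex({0, 2, 3, 4, 5, 6, 7}) = 1
G(21) = mex({0, 1, 2, 3, 5, 6, 7}) = 4
G(22) = mex({0, 1, 2, 3, 4, 5, 7}) = 6
G(23) = mex({0, 1, 2, 3, 4, 5, 6}) = 7
G(24) = mex({0, 1, 2, 3, 5, 6, 7}) = 4
G(25) = mex({0, 2, 3, 4, 6, 7}) = 1
G(26) = mex({0, 1, 3, 4, 5, 6, 7}) = 2
G(27) = mex({0, 1, 2, 3, 4, 5, 6, 7}) = 8
G(28) = mex({0, 1, 2, 3, 4, 6, 7, 8}) = 5
G(29) = mex({0, 1, 2, 3, 5, 6, 7, 8, 9}) = 4
G(30) = mex({0, 1, 2, 3, 4, 5, 6, 9, 10}) = 7
G(31) = mex({0, 1, 3, 4, 5, 7, 10, 11}) = 2
G(32) = mex({0, 2, 3, 4, 5, 6, 7, 9, 11}) = 1
G(33) = mex({0, 1, 2, 3, 4, 5, 6, 7, 9, 12}) = 8
G(34) = mex({0, 1, 2, 3, 4, 5, 7, 8, 11, 12}) = 6
G(35) = mex({0, 1, 2, 3, 4, 5, 6, 8, 9, 10, 11}) = 7
G(36) = mex({0, 1, 2, 3, 5, 6, 7, 9, 10}) = 4
Therefore G(36) = 4.

4


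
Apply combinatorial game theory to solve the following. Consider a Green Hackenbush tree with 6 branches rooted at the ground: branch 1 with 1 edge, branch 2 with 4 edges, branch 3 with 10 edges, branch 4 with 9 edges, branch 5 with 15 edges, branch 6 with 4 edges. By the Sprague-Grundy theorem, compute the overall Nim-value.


The tree has 6 branches from the ground vertex.
In Green Hackenbush, the Nim-value of a simple path of length k is k.
Branch 1: length 1, Nim-value = 1
Branch 2: length 4, Nim-value = 4
Branch 3: length 10, Nim-value = 10
Branch 4: length 9, Nim-value = 9
Branch 5: length 15, Nim-value = 15
Branch 6: length 4, Nim-value = 4
Total Nim-value = XOR of all branch values:
0 XOR 1 = 1
1 XOR 4 = 5
5 XOR 10 = 15
15 XOR 9 = 6
6 XOR 15 = 9
9 XOR 4 = 13
Nim-value of the tree = 13

13


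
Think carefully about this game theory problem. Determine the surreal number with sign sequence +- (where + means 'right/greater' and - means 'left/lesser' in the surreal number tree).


Sign expansion: +-
Rule: track bounds (lo, hi), initially (-inf, +inf). On '+', the current value becomes lo and we move to the simplest number in (value, hi): value + 1 if hi = +inf, otherwise the midpoint (value + hi)/2. On '-', the current value becomes hi and we move to value - 1 if lo = -inf, otherwise the midpoint (lo + value)/2.
Start at 0.
Step 1: sign = +, move right. Bounds: (0, +inf). Value = 1
Step 2: sign = -, move left. Bounds: (0, 1). Value = 1/2
The surreal number with sign expansion +- is 1/2.

1/2


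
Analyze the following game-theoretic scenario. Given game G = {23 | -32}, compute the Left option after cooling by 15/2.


Original game: {23 | -32} (a switch {a | b} with a > b).
Cooling by t (for t below the temperature (a - b)/2 = 55/2) taxes each move by t: {a | b} cooled by t is {a - t | b + t}.
Cooling amount: t = 15/2
Cooled Left option: 23 - 15/2 = 31/2
Cooled Right option: -32 + 15/2 = -49/2
Cooled game: {31/2 | -49/2}
Left option = 31/2

31/2


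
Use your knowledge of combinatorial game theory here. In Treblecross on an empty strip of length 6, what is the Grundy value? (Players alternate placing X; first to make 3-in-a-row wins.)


Treblecross: place X on empty cells; 3-in-a-row wins.
Playing within two cells of an existing X lets the opponent win at once, so sensible play treats the cells i-2..i+2 around each X as dead. The player left with no safe cell loses, so this is a normal-play take-away game on strips of safe cells.
Placing X at cell i (0-indexed) of a strip of k safe cells leaves independent strips of sizes max(0, i-2) and max(0, k-i-3). Hence G(k) = mex{ G(max(0,i-2)) XOR G(max(0,k-i-3)) : 0 <= i < k }, with G(0) = 0.
G(1): splits (0,0):0^0=0 -> mex({0}) = 1
G(2): splits (0,0):0^0=0 -> mex({0}) = 1
G(3): splits (0,0):0^0=0 -> mex({0}) = 1
G(4): splits (0,1):0^1=1 (0,0):0^0=0 -> mex({0, 1}) = 2
G(5): splits (0,2):0^1=1 (0,1):0^1=1 (0,0):0^0=0 -> mex({0, 1}) = 2
G(6) = mex({1}) = 0
Therefore G(6) = 0.

0


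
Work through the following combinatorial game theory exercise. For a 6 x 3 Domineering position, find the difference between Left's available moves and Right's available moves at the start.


Board is 6 x 3 (rows x cols).
Left (vertical) placements: (rows-1) * cols = 5 * 3 = 15
Right (horizontal) placements: rows * (cols-1) = 6 * 2 = 12
Advantage = Left - Right = 15 - 12 = 3

3


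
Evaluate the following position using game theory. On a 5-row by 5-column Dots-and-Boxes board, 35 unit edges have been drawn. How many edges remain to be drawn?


Grid: 5 x 5 boxes, i.e. 6 rows and 6 columns of dots.
Horizontal edges: (rows + 1) * cols = 6 * 5 = 30
Vertical edges: rows * (cols + 1) = 5 * 6 = 30
Total edges: 30 + 30 = 60
Edges drawn: 35
Remaining: 60 - 35 = 25

25


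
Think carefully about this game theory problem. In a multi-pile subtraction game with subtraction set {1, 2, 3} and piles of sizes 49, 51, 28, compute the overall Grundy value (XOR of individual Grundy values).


Subtraction set: {1, 2, 3}
For this subtraction set, G(n) = n mod 4 (period = max + 1 = 4).
Pile 1 (size 49): G(49) = 49 mod 4 = 1
Pile 2 (size 51): G(51) = 51 mod 4 = 3
Pile 3 (size 28): G(28) = 28 mod 4 = 0
Total Grundy value = XOR of all: 1 XOR 3 XOR 0 = 2

2


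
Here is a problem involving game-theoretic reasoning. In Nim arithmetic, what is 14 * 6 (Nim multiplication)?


Nim multiplication is bilinear over XOR: (u XOR v) * w = (u*w) XOR (v*w).
So we split each operand into its bit components and XOR the pairwise Nim products.
14 = 2 + 4 + 8 (as XOR of powers of 2).
6 = 2 + 4 (as XOR of powers of 2).
Using the standard Nim-product table on single bits:
  2*2 = 3,   2*4 = 8,   2*8 = 12,
  4*4 = 6,   4*8 = 11,  8*8 = 13,
and  1*x = x (identity), k*l = l*k (commutative).
Pairwise Nim products:
  2 * 2 = 3
  2 * 4 = 8
  4 * 2 = 8
  4 * 4 = 6
  8 * 2 = 12
  8 * 4 = 11
XOR them: 3 XOR 8 XOR 8 XOR 6 XOR 12 XOR 11 = 2.
Result: 14 * 6 = 2 (in Nim).

2


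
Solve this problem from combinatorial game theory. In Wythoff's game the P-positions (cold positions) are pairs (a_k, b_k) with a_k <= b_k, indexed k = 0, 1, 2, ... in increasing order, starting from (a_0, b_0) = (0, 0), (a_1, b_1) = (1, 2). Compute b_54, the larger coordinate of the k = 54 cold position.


By Wythoff's theorem, a_k = floor(k * phi) and b_k = floor(k * phi^2) = a_k + k, where phi = (1 + sqrt(5))/2 is the golden ratio.
phi = (1 + sqrt(5))/2 = 1.618034
phi^2 = phi + 1 = 2.618034
k = 54
k * phi^2 = 54 * 2.618034 = 141.373835
b_54 = floor(k * phi^2) = 141 (check: a_54 + k = 87 + 54 = 141)

141


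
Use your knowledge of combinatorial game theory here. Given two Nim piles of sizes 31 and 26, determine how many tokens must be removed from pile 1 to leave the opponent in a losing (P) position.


Piles: 31 and 26
Current XOR: 31 XOR 26 = 5 (non-zero, so this is an N-position).
To make the XOR zero, we need to find a move that balances the piles.
For pile 1 (size 31): target = 31 XOR 5 = 26
We reduce pile 1 from 31 to 26.
Tokens removed: 31 - 26 = 5
Verification: 26 XOR 26 = 0

5


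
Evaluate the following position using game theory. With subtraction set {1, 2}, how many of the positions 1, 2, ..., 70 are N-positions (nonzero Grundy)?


Subtraction set S = {1, 2}, so G(n) = n mod 3.
G(n) = 0 when n is a multiple of 3.
Multiples of 3 in [1, 70]: 23
N-positions (nonzero Grundy) = 70 - 23 = 47

47


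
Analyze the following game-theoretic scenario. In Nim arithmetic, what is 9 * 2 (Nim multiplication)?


Nim multiplication is bilinear over XOR: (u XOR v) * w = (u*w) XOR (v*w).
So we split each operand into its bit components and XOR the pairwise Nim products.
9 = 1 + 8 (as XOR of powers of 2).
2 = 2 (as XOR of powers of 2).
Using the standard Nim-product table on single bits:
  2*2 = 3,   2*4 = 8,   2*8 = 12,
  4*4 = 6,   4*8 = 11,  8*8 = 13,
and  1*x = x (identity), k*l = l*k (commutative).
Pairwise Nim products:
  1 * 2 = 2
  8 * 2 = 12
XOR them: 2 XOR 12 = 14.
Result: 9 * 2 = 14 (in Nim).

14


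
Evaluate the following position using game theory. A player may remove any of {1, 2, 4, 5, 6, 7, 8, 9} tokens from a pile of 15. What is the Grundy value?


The subtraction set is S = {1, 2, 4, 5, 6, 7, 8, 9}.
G(k) = mex{ G(k - s) : s in S, s <= k }. We compute iteratively: G(0) = 0.
G(1) = mex({0}) = 1
G(2) = mex({0, 1}) = 2
G(3) = mex({1, 2}) = 0
G(4) = mex({0, 2}) = 1
G(5) = mex({0, 1}) = 2
G(6) = mex({0, 1, 2}) = 3
G(7) = mex({0, 1, 2, 3}) = 4
G(8) = mex({0, 1, 2, 3, 4}) = 5
G(9) = mex({0, 1, 2, 4, 5}) = 3
G(10) = mex({0, 1, 2, 3, 5}) = 4
G(11) = mex({0, 1, 2, 3, 4}) = 5
G(12) = mex({0, 1, 2, 3, 4, 5}) = 6
G(13) = mex({1, 2, 3, 4, 5, 6}) = 0
G(14) = mex({0, 2, 3, 4, 5, 6}) = 1
G(15) = mex({0, 1, 3, 4, 5}) = 2
Therefore G(15) = 2.

2


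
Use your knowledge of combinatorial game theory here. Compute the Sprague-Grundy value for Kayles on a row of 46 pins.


Kayles: a move removes 1 or 2 adjacent pins from a contiguous row.
Removing pins from a row of k leaves two independent rows (a, b) with a + b = k - 1 (one pin) or a + b = k - 2 (two pins); an end removal gives a = 0.
By Sprague-Grundy, G(k) = mex{ G(a) XOR G(b) } over all these splits. G(0) = 0.
G(1): splits (0,0):0^0=0 -> mex({0}) = 1
G(2): splits (0,1):0^1=1 (0,0):0^0=0 -> mex({0, 1}) = 2
G(3): splits (0,2):0^2=2 (1,1):1^1=0 (0,1):0^1=1 -> mex({0, 1, 2}) = 3
G(4): splits (0,3):0^3=3 (1,2):1^2=3 (0,2):0^2=2 (1,1):1^1=0 -> mex({0, 2, 3}) = 1
G(5): splits (0,4):0^1=1 (1,3):1^3=2 (2,2):2^2=0 (0,3):0^3=3 (1,2):1^2=3 -> mex({0, 1, 2, 3}) = 4
G(6) = mex({0, 1, 2, 4}) = 3
G(7) = mex({0, 1, 3, 4, 5}) = 2
G(8) = mex({0, 2, 3, 5, 6}) = 1
G(9) = mex({0, 1, 2, 3, 6, 7}) = 4
G(10) = mex({0, 1, 3, 4, 5, 7}) = 2
G(11) = mex({0, 1, 2, 3, 4, 5}) = 6
G(12) = mex({0, 1, 2, 3, 5, 6, 7}) = 4
G(13) = mex({0, 2, 3, 4, 6, 7}) = 1
G(14) = mex({0, 1, 4, 5, 6, 7}) = 2
G(15) = mex({0, 1, 2, 3, 4, 5, 6}) = 7
G(16) = mex({0, 2, 3, 5, 6, 7}) = 1
G(17) = mex({0, 1, 2, 3, 5, 6, 7}) = 4
G(18) = mex({0, 1, 2, 4, 5, 6}) = 3
G(19) = mex({0, 1, 3, 4, 5, 7}) = 2
G(20) = mex({0, 2, 3, 4, 5, 6, 7}) = 1
G(21) = mex({0, 1, 2, 3, 5, 6, 7}) = 4
G(22) = mex({0, 1, 2, 3, 4, 5, 7}) = 6
G(23) = mex({0, 1, 2, 3, 4, 5, 6}) = 7
G(24) = mex({0, 1, 2, 3, 5, 6, 7}) = 4
G(25) = mex({0, 2, 3, 4, 6, 7}) = 1
G(26) = mex({0, 1, 3, 4, 5, 6, 7}) = 2
G(27) = mex({0, 1, 2, 3, 4, 5, 6, 7}) = 8
G(28) = mex({0, 1, 2, 3, 4, 6, 7, 8}) = 5
G(29) = mex({0, 1, 2, 3, 5, 6, 7, 8, 9}) = 4
G(30) = mex({0, 1, 2, 3, 4, 5, 6, 9, 10}) = 7
G(31) = mex({0, 1, 3, 4, 5, 7, 10, 11}) = 2
G(32) = mex({0, 2, 3, 4, 5, 6, 7, 9, 11}) = 1
G(33) = mex({0, 1, 2, 3, 4, 5, 6, 7, 9, 12}) = 8
G(34) = mex({0, 1, 2, 3, 4, 5, 7, 8, 11, 12}) = 6
G(35) = mex({0, 1, 2, 3, 4, 5, 6, 8, 9, 10, 11}) = 7
G(36) = mex({0, 1, 2, 3, 5, 6, 7, 9, 10}) = 4
G(37) = mex({0, 2, 3, 4, 6, 7, 9, 10, 11, 12}) = 1
G(38) = mex({0, 1, 3, 4, 5, 6, 7, 9, 10, 11, 12}) = 2
G(39) = mex({0, 1, 2, 4, 5, 6, 7, 9, 10, 12, 14}) = 3
G(40) = mex({0, 2, 3, 4, 6, 7, 11, 12, 14}) = 1
G(41) = mex({0, 1, 2, 3, 5, 6, 7, 9, 10, 11, 12}) = 4
G(42) = mex({0, 1, 2, 3, 4, 5, 6, 9, 10}) = 7
G(43) = mex({0, 1, 3, 4, 5, 7, 9, 10, 12, 15}) = 2
G(44) = mex({0, 2, 3, 4, 5, 6, 7, 9, 10, 12, 15}) = 1
G(45) = mex({0, 1, 2, 3, 4, 5, 6, 7, 9, 10, 12, 14}) = 8
G(46) = mex({0, 1, 3, 4, 5, 7, 8, 11, 12, 14}) = 2
Therefore G(46) = 2.

2


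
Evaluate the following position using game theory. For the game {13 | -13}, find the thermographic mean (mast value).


Game = {13 | -13}, a switch {a | b} with numbers a > b.
Its thermograph has left wall a - t and right wall b + t, which meet at t = (a - b)/2, where both equal (a + b)/2. So the mast (mean value) is at (a + b)/2.
Mean = (13 + (-13))/2 = 0/2 = 0

0


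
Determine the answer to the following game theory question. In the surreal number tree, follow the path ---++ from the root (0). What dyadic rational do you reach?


Sign expansion: ---++
Rule: track bounds (lo, hi), initially (-inf, +inf). On '+', the current value becomes lo and we move to the simplest number in (value, hi): value + 1 if hi = +inf, otherwise the midpoint (value + hi)/2. On '-', the current value becomes hi and we move to value - 1 if lo = -inf, otherwise the midpoint (lo + value)/2.
Start at 0.
Step 1: sign = -, move left. Bounds: (-inf, 0). Value = -1
Step 2: sign = -, move left. Bounds: (-inf, -1). Value = -2
Step 3: sign = -, move left. Bounds: (-inf, -2). Value = -3
Step 4: sign = +, move right. Bounds: (-3, -2). Value = -5/2
Step 5: sign = +, move right. Bounds: (-5/2, -2). Value = -9/4
The surreal number with sign expansion ---++ is -9/4.

-9/4


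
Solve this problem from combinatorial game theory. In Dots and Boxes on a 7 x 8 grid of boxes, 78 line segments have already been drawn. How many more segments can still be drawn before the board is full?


Grid: 7 x 8 boxes, i.e. 8 rows and 9 columns of dots.
Horizontal edges: (rows + 1) * cols = 8 * 8 = 64
Vertical edges: rows * (cols + 1) = 7 * 9 = 63
Total edges: 64 + 63 = 127
Edges drawn: 78
Remaining: 127 - 78 = 49

49


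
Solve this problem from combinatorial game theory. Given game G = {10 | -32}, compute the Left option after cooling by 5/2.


Original game: {10 | -32} (a switch {a | b} with a > b).
Cooling by t (for t below the temperature (a - b)/2 = 21) taxes each move by t: {a | b} cooled by t is {a - t | b + t}.
Cooling amount: t = 5/2
Cooled Left option: 10 - 5/2 = 15/2
Cooled Right option: -32 + 5/2 = -59/2
Cooled game: {15/2 | -59/2}
Left option = 15/2

15/2


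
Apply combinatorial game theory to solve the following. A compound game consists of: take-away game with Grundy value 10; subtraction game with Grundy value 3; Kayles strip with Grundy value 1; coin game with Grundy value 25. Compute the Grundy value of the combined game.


By the Sprague-Grundy theorem, the Grundy value of a sum of games is the XOR of individual Grundy values.
take-away game: Grundy value = 10. Running XOR: 0 XOR 10 = 10
subtraction game: Grundy value = 3. Running XOR: 10 XOR 3 = 9
Kayles strip: Grundy value = 1. Running XOR: 9 XOR 1 = 8
coin game: Grundy value = 25. Running XOR: 8 XOR 25 = 17
The combined Grundy value is 17.

17


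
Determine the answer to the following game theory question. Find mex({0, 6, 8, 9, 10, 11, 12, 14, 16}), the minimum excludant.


Set = {0, 6, 8, 9, 10, 11, 12, 14, 16}
0 is in the set.
1 is NOT in the set. This is the mex.
mex = 1

1


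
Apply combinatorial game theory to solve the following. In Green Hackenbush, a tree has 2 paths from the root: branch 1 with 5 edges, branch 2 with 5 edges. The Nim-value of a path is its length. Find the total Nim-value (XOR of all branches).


The tree has 2 branches from the ground vertex.
In Green Hackenbush, the Nim-value of a simple path of length k is k.
Branch 1: length 5, Nim-value = 5
Branch 2: length 5, Nim-value = 5
Total Nim-value = XOR of all branch values:
0 XOR 5 = 5
5 XOR 5 = 0
Nim-value of the tree = 0

0


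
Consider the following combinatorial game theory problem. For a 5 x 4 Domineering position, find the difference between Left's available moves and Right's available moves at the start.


Board is 5 x 4 (rows x cols).
Left (vertical) placements: (rows-1) * cols = 4 * 4 = 16
Right (horizontal) placements: rows * (cols-1) = 5 * 3 = 15
Advantage = Left - Right = 16 - 15 = 1

1


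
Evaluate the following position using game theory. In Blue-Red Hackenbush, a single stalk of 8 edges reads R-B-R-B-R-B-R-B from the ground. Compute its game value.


Edges (from ground): R-B-R-B-R-B-R-B
By Berlekamp's sign-expansion rule, a Blue-Red Hackenbush stalk has the value of the surreal number whose sign sequence is the edge sequence with B -> + and R -> -.
Sign sequence: -+-+-+-+
Trace the sign expansion in the surreal number tree, starting from 0:
Edge 1: R (sign -) -> bounds (-inf, 0), value = -1
Edge 2: B (sign +) -> bounds (-1, 0), value = -1/2
Edge 3: R (sign -) -> bounds (-1, -1/2), value = -3/4
Edge 4: B (sign +) -> bounds (-3/4, -1/2), value = -5/8
Edge 5: R (sign -) -> bounds (-3/4, -5/8), value = -11/16
Edge 6: B (sign +) -> bounds (-11/16, -5/8), value = -21/32
Edge 7: R (sign -) -> bounds (-11/16, -21/32), value = -43/64
Edge 8: B (sign +) -> bounds (-43/64, -21/32), value = -85/128
Game value = -85/128

-85/128


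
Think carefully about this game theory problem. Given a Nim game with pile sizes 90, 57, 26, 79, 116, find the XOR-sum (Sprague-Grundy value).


We need the XOR (exclusive or) of all pile sizes.
After XOR-ing pile 1 (size 90): 0 XOR 90 = 90
After XOR-ing pile 2 (size 57): 90 XOR 57 = 99
After XOR-ing pile 3 (size 26): 99 XOR 26 = 121
After XOR-ing pile 4 (size 79): 121 XOR 79 = 54
After XOR-ing pile 5 (size 116): 54 XOR 116 = 66
The Nim-value of this position is 66.

66


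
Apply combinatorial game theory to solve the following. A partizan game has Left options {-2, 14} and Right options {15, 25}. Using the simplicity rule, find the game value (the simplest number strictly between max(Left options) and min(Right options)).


Left options: {-2, 14}, max = 14
Right options: {15, 25}, min = 15
All options are numbers and max(Left) < min(Right), so by the simplicity theorem the value is the simplest (earliest-born) number strictly between 14 and 15.
No integer lies strictly between 14 and 15, so the value is the dyadic rational m/2^k in the interval with the smallest k (then m odd); search k = 1, 2, ...:
Denominator 2: 29/2 lies strictly between 14 and 15 -- found.
The simplest number in the interval is 29/2.
Game value = 29/2

29/2


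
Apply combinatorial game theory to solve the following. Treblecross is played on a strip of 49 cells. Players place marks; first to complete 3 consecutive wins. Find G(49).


Treblecross: place X on empty cells; 3-in-a-row wins.
Playing within two cells of an existing X lets the opponent win at once, so sensible play treats the cells i-2..i+2 around each X as dead. The player left with no safe cell loses, so this is a normal-play take-away game on strips of safe cells.
Placing X at cell i (0-indexed) of a strip of k safe cells leaves independent strips of sizes max(0, i-2) and max(0, k-i-3). Hence G(k) = mex{ G(max(0,i-2)) XOR G(max(0,k-i-3)) : 0 <= i < k }, with G(0) = 0.
G(1): splits (0,0):0^0=0 -> mex({0}) = 1
G(2): splits (0,0):0^0=0 -> mex({0}) = 1
G(3): splits (0,0):0^0=0 -> mex({0}) = 1
G(4): splits (0,1):0^1=1 (0,0):0^0=0 -> mex({0, 1}) = 2
G(5): splits (0,2):0^1=1 (0,1):0^1=1 (0,0):0^0=0 -> mex({0, 1}) = 2
G(6) = mex({1}) = 0
G(7) = mex({0, 1, 2}) = 3
G(8) = mex({0, 1, 2}) = 3
G(9) = mex({0, 2}) = 1
G(10) = mex({0, 2, 3}) = 1
G(11) = mex({0, 3}) = 1
G(12) = mex({1, 3}) = 0
G(13) = mex({0, 1, 2, 3}) = 4
G(14) = mex({0, 1, 2}) = 3
G(15) = mex({0, 1, 2}) = 3
G(16) = mex({0, 1, 2, 4}) = 3
G(17) = mex({0, 1, 3, 4}) = 2
G(18) = mex({0, 1, 3, 4}) = 2
G(19) = mex({0, 1, 3, 5}) = 2
G(20) = mex({0, 1, 2, 3, 5}) = 4
G(21) = mex({0, 1, 2, 3, 5}) = 4
G(22) = mex({1, 2, 6}) = 0
G(23) = mex({0, 1, 2, 3, 4, 6}) = 5
G(24) = mex({0, 1, 2, 3, 4}) = 5
G(25) = mex({0, 1, 3, 4, 7}) = 2
G(26) = mex({0, 1, 3, 4, 5, 7}) = 2
G(27) = mex({0, 1, 3, 5}) = 2
G(28) = mex({0, 1, 2, 5}) = 3
G(29) = mex({0, 1, 2, 4, 5, 6}) = 3
G(30) = mex({1, 2, 4, 6}) = 0
G(31) = mex({0, 1, 2, 3, 4, 6}) = 5
G(32) = mex({1, 2, 3, 4, 7}) = 0
G(33) = mex({0, 3, 7}) = 1
G(34) = mex({0, 2, 3, 5, 7}) = 1
G(35) = mex({0, 2, 3, 5, 6}) = 1
G(36) = mex({0, 1, 2, 5, 6}) = 3
G(37) = mex({0, 1, 2, 4, 5, 6}) = 3
G(38) = mex({0, 1, 2, 4}) = 3
G(39) = mex({0, 1, 2, 3, 4, 7}) = 5
G(40) = mex({0, 1, 2, 3, 4, 5, 7}) = 6
G(41) = mex({0, 1, 2, 3, 5, 7}) = 4
G(42) = mex({0, 1, 2, 3, 5, 6, 7}) = 4
G(43) = mex({0, 2, 3, 5, 6}) = 1
G(44) = mex({1, 2, 3, 4, 5, 6}) = 0
G(45) = mex({0, 1, 2, 3, 4, 6, 7}) = 5
G(46) = mex({0, 1, 2, 3, 4, 7}) = 5
G(47) = mex({0, 1, 2, 3, 4, 5, 7}) = 6
G(48) = mex({0, 1, 2, 3, 4, 5, 7}) = 6
G(49) = mex({0, 1, 3, 4, 5, 7}) = 2
Therefore G(49) = 2.

2


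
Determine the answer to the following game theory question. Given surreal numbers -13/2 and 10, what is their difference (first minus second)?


x = -13/2, y = 10
Converting to common denominator: 2
x = -13/2, y = 20/2
x - y = -13/2 - 10 = -33/2

-33/2


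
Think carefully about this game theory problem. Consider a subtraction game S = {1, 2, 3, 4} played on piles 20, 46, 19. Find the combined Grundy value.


Subtraction set: {1, 2, 3, 4}
For this subtraction set, G(n) = n mod 5 (period = max + 1 = 5).
Pile 1 (size 20): G(20) = 20 mod 5 = 0
Pile 2 (size 46): G(46) = 46 mod 5 = 1
Pile 3 (size 19): G(19) = 19 mod 5 = 4
Total Grundy value = XOR of all: 0 XOR 1 XOR 4 = 5

5


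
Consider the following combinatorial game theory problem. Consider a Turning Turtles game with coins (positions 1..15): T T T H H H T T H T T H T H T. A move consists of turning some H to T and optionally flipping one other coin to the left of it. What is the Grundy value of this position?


Coins: T T T H H H T T H T T H T H T
Key fact: a single head at position k behaves exactly like a Nim heap of size k (turning it to T and optionally flipping a coin at j < k corresponds to moving the heap from k to j, or to 0), and heads combine as a disjunctive sum (two heads at the same place would cancel, matching j XOR j = 0). So the Nim-value is the XOR of the 1-indexed positions of the heads.
Face-up positions (1-indexed): [4, 5, 6, 9, 12, 14]
XOR 0 with 4: 0 XOR 4 = 4
XOR 4 with 5: 4 XOR 5 = 1
XOR 1 with 6: 1 XOR 6 = 7
XOR 7 with 9: 7 XOR 9 = 14
XOR 14 with 12: 14 XOR 12 = 2
XOR 2 with 14: 2 XOR 14 = 12
Nim-value = 12

12


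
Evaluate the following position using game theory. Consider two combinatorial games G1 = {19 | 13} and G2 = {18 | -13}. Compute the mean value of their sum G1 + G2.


G1 = {19 | 13}, G2 = {18 | -13}
Each is a switch {a | b} with numbers a > b; its mean value is (a + b)/2, and mean value is additive over game sums: m(G1 + G2) = m(G1) + m(G2).
Mean of G1 = (19 + (13))/2 = 32/2 = 16
Mean of G2 = (18 + (-13))/2 = 5/2 = 5/2
Mean of G1 + G2 = 16 + 5/2 = 37/2

37/2


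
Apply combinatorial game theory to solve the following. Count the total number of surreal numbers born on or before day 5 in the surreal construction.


Day 0: {|} = 0 is born. Count = 1.
Day n: the number of surreal numbers born by day n is 2^(n+1) - 1.
By day 0: 2^1 - 1 = 1
By day 1: 2^2 - 1 = 3
By day 2: 2^3 - 1 = 7
By day 3: 2^4 - 1 = 15
By day 4: 2^5 - 1 = 31
By day 5: 2^6 - 1 = 63
By day 5: 63 surreal numbers.

63


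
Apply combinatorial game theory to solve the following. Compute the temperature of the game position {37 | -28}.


The game is {37 | -28}, a switch {a | b} with numbers a > b.
Cooling {a | b} by t gives {a - t | b + t}, which stops being hot when a - t = b + t, i.e. at t = (a - b)/2. So the temperature of a switch is (a - b)/2.
Temperature = (Left option - Right option) / 2
= (37 - (-28)) / 2
= 65 / 2
= 65/2

65/2


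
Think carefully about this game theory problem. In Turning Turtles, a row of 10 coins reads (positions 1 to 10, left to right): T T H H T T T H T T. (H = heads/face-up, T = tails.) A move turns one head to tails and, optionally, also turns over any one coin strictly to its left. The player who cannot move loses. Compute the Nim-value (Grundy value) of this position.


Coins: T T H H T T T H T T
Key fact: a single head at position k behaves exactly like a Nim heap of size k (turning it to T and optionally flipping a coin at j < k corresponds to moving the heap from k to j, or to 0), and heads combine as a disjunctive sum (two heads at the same place would cancel, matching j XOR j = 0). So the Nim-value is the XOR of the 1-indexed positions of the heads.
Face-up positions (1-indexed): [3, 4, 8]
XOR 0 with 3: 0 XOR 3 = 3
XOR 3 with 4: 3 XOR 4 = 7
XOR 7 with 8: 7 XOR 8 = 15
Nim-value = 15

15


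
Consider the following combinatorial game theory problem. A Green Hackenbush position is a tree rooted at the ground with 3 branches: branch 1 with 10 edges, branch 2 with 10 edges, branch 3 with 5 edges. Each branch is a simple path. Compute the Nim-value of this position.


The tree has 3 branches from the ground vertex.
In Green Hackenbush, the Nim-value of a simple path of length k is k.
Branch 1: length 10, Nim-value = 10
Branch 2: length 10, Nim-value = 10
Branch 3: length 5, Nim-value = 5
Total Nim-value = XOR of all branch values:
0 XOR 10 = 10
10 XOR 10 = 0
0 XOR 5 = 5
Nim-value of the tree = 5

5


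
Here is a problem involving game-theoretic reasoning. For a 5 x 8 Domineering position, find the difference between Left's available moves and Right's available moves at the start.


Board is 5 x 8 (rows x cols).
Left (vertical) placements: (rows-1) * cols = 4 * 8 = 32
Right (horizontal) placements: rows * (cols-1) = 5 * 7 = 35
Advantage = Left - Right = 32 - 35 = -3

-3


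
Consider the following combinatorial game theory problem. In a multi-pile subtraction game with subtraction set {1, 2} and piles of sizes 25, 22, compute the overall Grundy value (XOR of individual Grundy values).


Subtraction set: {1, 2}
For this subtraction set, G(n) = n mod 3 (period = max + 1 = 3).
Pile 1 (size 25): G(25) = 25 mod 3 = 1
Pile 2 (size 22): G(22) = 22 mod 3 = 1
Total Grundy value = XOR of all: 1 XOR 1 = 0

0


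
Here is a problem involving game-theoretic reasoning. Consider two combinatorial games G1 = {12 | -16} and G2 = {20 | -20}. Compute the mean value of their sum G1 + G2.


G1 = {12 | -16}, G2 = {20 | -20}
Each is a switch {a | b} with numbers a > b; its mean value is (a + b)/2, and mean value is additive over game sums: m(G1 + G2) = m(G1) + m(G2).
Mean of G1 = (12 + (-16))/2 = -4/2 = -2
Mean of G2 = (20 + (-20))/2 = 0/2 = 0
Mean of G1 + G2 = -2 + 0 = -2

-2


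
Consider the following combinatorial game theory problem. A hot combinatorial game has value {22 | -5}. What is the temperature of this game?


The game is {22 | -5}, a switch {a | b} with numbers a > b.
Cooling {a | b} by t gives {a - t | b + t}, which stops being hot when a - t = b + t, i.e. at t = (a - b)/2. So the temperature of a switch is (a - b)/2.
Temperature = (Left option - Right option) / 2
= (22 - (-5)) / 2
= 27 / 2
= 27/2

27/2


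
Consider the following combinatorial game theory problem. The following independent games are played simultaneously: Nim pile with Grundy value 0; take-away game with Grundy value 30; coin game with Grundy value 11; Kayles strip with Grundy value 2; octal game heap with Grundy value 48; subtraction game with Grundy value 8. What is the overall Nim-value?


By the Sprague-Grundy theorem, the Grundy value of a sum of games is the XOR of individual Grundy values.
Nim pile: Grundy value = 0. Running XOR: 0 XOR 0 = 0
take-away game: Grundy value = 30. Running XOR: 0 XOR 30 = 30
coin game: Grundy value = 11. Running XOR: 30 XOR 11 = 21
Kayles strip: Grundy value = 2. Running XOR: 21 XOR 2 = 23
octal game heap: Grundy value = 48. Running XOR: 23 XOR 48 = 39
subtraction game: Grundy value = 8. Running XOR: 39 XOR 8 = 47
The combined Grundy value is 47.

47


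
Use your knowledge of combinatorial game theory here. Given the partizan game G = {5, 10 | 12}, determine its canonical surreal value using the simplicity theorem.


Left options: {5, 10}, max = 10
Right options: {12}, min = 12
All options are numbers and max(Left) < min(Right), so by the simplicity theorem the value is the simplest (earliest-born) number strictly between 10 and 12.
The only integer strictly between 10 and 12 is 11.
No non-integer in the interval can be simpler: if x is a non-integer in the interval, then floor(x) or ceil(x) also lies in the interval (the interval contains an integer), and both are proper prefixes of x's sign expansion, i.e. born earlier. So the game value is 11.
Game value = 11

11


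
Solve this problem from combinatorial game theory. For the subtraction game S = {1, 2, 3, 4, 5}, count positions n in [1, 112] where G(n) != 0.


Subtraction set S = {1, 2, 3, 4, 5}, so G(n) = n mod 6.
G(n) = 0 when n is a multiple of 6.
Multiples of 6 in [1, 112]: 18
N-positions (nonzero Grundy) = 112 - 18 = 94

94


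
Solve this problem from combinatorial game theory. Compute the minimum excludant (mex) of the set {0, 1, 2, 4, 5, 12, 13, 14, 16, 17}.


Set = {0, 1, 2, 4, 5, 12, 13, 14, 16, 17}
0 is in the set.
1 is in the set.
2 is in the set.
3 is NOT in the set. This is the mex.
mex = 3

3


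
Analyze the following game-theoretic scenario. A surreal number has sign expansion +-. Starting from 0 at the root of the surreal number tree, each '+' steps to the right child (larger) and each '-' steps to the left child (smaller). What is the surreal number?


Sign expansion: +-
Rule: track bounds (lo, hi), initially (-inf, +inf). On '+', the current value becomes lo and we move to the simplest number in (value, hi): value + 1 if hi = +inf, otherwise the midpoint (value + hi)/2. On '-', the current value becomes hi and we move to value - 1 if lo = -inf, otherwise the midpoint (lo + value)/2.
Start at 0.
Step 1: sign = +, move right. Bounds: (0, +inf). Value = 1
Step 2: sign = -, move left. Bounds: (0, 1). Value = 1/2
The surreal number with sign expansion +- is 1/2.

1/2


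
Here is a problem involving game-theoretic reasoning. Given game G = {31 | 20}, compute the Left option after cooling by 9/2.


Original game: {31 | 20} (a switch {a | b} with a > b).
Cooling by t (for t below the temperature (a - b)/2 = 11/2) taxes each move by t: {a | b} cooled by t is {a - t | b + t}.
Cooling amount: t = 9/2
Cooled Left option: 31 - 9/2 = 53/2
Cooled Right option: 20 + 9/2 = 49/2
Cooled game: {53/2 | 49/2}
Left option = 53/2

53/2


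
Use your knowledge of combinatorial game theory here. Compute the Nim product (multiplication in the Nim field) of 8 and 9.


Nim multiplication is bilinear over XOR: (u XOR v) * w = (u*w) XOR (v*w).
So we split each operand into its bit components and XOR the pairwise Nim products.
8 = 8 (as XOR of powers of 2).
9 = 1 + 8 (as XOR of powers of 2).
Using the standard Nim-product table on single bits:
  2*2 = 3,   2*4 = 8,   2*8 = 12,
  4*4 = 6,   4*8 = 11,  8*8 = 13,
and  1*x = x (identity), k*l = l*k (commutative).
Pairwise Nim products:
  8 * 1 = 8
  8 * 8 = 13
XOR them: 8 XOR 13 = 5.
Result: 8 * 9 = 5 (in Nim).

5
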